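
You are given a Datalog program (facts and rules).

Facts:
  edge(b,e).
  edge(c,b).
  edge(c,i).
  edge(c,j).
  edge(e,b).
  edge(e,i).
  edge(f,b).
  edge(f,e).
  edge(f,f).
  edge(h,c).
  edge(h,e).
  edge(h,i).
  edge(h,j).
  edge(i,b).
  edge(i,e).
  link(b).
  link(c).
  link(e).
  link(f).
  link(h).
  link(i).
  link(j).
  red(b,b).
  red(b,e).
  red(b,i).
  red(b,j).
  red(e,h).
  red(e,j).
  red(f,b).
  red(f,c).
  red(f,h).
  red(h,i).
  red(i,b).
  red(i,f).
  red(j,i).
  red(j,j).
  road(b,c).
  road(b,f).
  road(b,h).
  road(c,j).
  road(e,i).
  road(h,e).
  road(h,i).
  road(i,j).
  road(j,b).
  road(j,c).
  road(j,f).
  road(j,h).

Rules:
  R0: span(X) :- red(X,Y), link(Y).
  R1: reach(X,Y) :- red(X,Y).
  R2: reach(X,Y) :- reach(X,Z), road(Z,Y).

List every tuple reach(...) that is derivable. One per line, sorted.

round 1: derive reach(b,b) via R1 from red(b,b)
round 1: derive reach(b,e) via R1 from red(b,e)
round 1: derive reach(b,i) via R1 from red(b,i)
round 1: derive reach(b,j) via R1 from red(b,j)
round 1: derive reach(e,h) via R1 from red(e,h)
round 1: derive reach(e,j) via R1 from red(e,j)
round 1: derive reach(f,b) via R1 from red(f,b)
round 1: derive reach(f,c) via R1 from red(f,c)
round 1: derive reach(f,h) via R1 from red(f,h)
round 1: derive reach(h,i) via R1 from red(h,i)
round 1: derive reach(i,b) via R1 from red(i,b)
round 1: derive reach(i,f) via R1 from red(i,f)
round 1: derive reach(j,i) via R1 from red(j,i)
round 1: derive reach(j,j) via R1 from red(j,j)
round 2: derive reach(b,c) via R2 from reach(b,b), road(b,c)
round 2: derive reach(b,f) via R2 from reach(b,b), road(b,f)
round 2: derive reach(b,h) via R2 from reach(b,b), road(b,h)
round 2: derive reach(e,b) via R2 from reach(e,j), road(j,b)
round 2: derive reach(e,c) via R2 from reach(e,j), road(j,c)
round 2: derive reach(e,e) via R2 from reach(e,h), road(h,e)
round 2: derive reach(e,f) via R2 from reach(e,j), road(j,f)
round 2: derive reach(e,i) via R2 from reach(e,h), road(h,i)
round 2: derive reach(f,e) via R2 from reach(f,h), road(h,e)
round 2: derive reach(f,f) via R2 from reach(f,b), road(b,f)
round 2: derive reach(f,i) via R2 from reach(f,h), road(h,i)
round 2: derive reach(f,j) via R2 from reach(f,c), road(c,j)
round 2: derive reach(h,j) via R2 from reach(h,i), road(i,j)
round 2: derive reach(i,c) via R2 from reach(i,b), road(b,c)
round 2: derive reach(i,h) via R2 from reach(i,b), road(b,h)
round 2: derive reach(j,b) via R2 from reach(j,j), road(j,b)
round 2: derive reach(j,c) via R2 from reach(j,j), road(j,c)
round 2: derive reach(j,f) via R2 from reach(j,j), road(j,f)
round 2: derive reach(j,h) via R2 from reach(j,j), road(j,h)
round 3: derive reach(h,b) via R2 from reach(h,j), road(j,b)
round 3: derive reach(h,c) via R2 from reach(h,j), road(j,c)
round 3: derive reach(h,f) via R2 from reach(h,j), road(j,f)
round 3: derive reach(h,h) via R2 from reach(h,j), road(j,h)
round 3: derive reach(i,e) via R2 from reach(i,h), road(h,e)
round 3: derive reach(i,i) via R2 from reach(i,h), road(h,i)
round 3: derive reach(i,j) via R2 from reach(i,c), road(c,j)
round 3: derive reach(j,e) via R2 from reach(j,h), road(h,e)
round 4: derive reach(h,e) via R2 from reach(h,h), road(h,e)

reach(b,b)
reach(b,c)
reach(b,e)
reach(b,f)
reach(b,h)
reach(b,i)
reach(b,j)
reach(e,b)
reach(e,c)
reach(e,e)
reach(e,f)
reach(e,h)
reach(e,i)
reach(e,j)
reach(f,b)
reach(f,c)
reach(f,e)
reach(f,f)
reach(f,h)
reach(f,i)
reach(f,j)
reach(h,b)
reach(h,c)
reach(h,e)
reach(h,f)
reach(h,h)
reach(h,i)
reach(h,j)
reach(i,b)
reach(i,c)
reach(i,e)
reach(i,f)
reach(i,h)
reach(i,i)
reach(i,j)
reach(j,b)
reach(j,c)
reach(j,e)
reach(j,f)
reach(j,h)
reach(j,i)
reach(j,j)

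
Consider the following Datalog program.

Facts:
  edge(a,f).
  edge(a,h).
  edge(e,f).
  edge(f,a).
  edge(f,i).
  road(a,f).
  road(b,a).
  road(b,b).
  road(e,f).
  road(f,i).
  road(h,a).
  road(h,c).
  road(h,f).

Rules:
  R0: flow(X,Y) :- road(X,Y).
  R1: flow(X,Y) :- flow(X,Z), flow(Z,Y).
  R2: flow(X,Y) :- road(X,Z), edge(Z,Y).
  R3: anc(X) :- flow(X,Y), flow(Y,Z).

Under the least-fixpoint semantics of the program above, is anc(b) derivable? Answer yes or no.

round 1: derive flow(a,f) via R0 from road(a,f)
round 1: derive flow(b,a) via R0 from road(b,a)
round 1: derive flow(b,b) via R0 from road(b,b)
round 1: derive flow(e,f) via R0 from road(e,f)
round 1: derive flow(f,i) via R0 from road(f,i)
round 1: derive flow(h,a) via R0 from road(h,a)
round 1: derive flow(h,c) via R0 from road(h,c)
round 1: derive flow(h,f) via R0 from road(h,f)
round 1: derive flow(a,a) via R2 from road(a,f), edge(f,a)
round 1: derive flow(a,i) via R2 from road(a,f), edge(f,i)
round 1: derive flow(b,f) via R2 from road(b,a), edge(a,f)
round 1: derive flow(b,h) via R2 from road(b,a), edge(a,h)
round 1: derive flow(e,a) via R2 from road(e,f), edge(f,a)
round 1: derive flow(e,i) via R2 from road(e,f), edge(f,i)
round 1: derive flow(h,h) via R2 from road(h,a), edge(a,h)
round 1: derive flow(h,i) via R2 from road(h,f), edge(f,i)
round 2: derive flow(b,c) via R1 from flow(b,h), flow(h,c)
round 2: derive flow(b,i) via R1 from flow(b,a), flow(a,i)
round 2: derive anc(a) via R3 from flow(a,a), flow(a,a)
round 2: derive anc(b) via R3 from flow(b,a), flow(a,a)
round 2: derive anc(e) via R3 from flow(e,a), flow(a,a)
round 2: derive anc(h) via R3 from flow(h,a), flow(a,a)

yes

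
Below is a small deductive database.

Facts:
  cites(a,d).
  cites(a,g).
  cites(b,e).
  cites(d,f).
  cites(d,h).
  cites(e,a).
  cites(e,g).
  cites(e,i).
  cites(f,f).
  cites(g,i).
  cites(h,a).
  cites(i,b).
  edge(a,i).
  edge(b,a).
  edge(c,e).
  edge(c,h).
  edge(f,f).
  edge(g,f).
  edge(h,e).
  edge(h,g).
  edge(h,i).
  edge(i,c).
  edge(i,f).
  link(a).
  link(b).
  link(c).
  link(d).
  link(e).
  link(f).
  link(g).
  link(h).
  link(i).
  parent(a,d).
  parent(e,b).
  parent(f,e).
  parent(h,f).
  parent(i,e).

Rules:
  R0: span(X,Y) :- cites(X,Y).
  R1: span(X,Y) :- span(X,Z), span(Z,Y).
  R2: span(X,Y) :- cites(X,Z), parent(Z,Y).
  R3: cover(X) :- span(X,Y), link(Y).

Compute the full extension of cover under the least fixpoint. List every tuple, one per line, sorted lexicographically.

cover(a)
cover(b)
cover(d)
cover(e)
cover(f)
cover(g)
cover(h)
cover(i)

round 1: derive span(a,d) via R0 from cites(a,d)
round 1: derive span(a,g) via R0 from cites(a,g)
round 1: derive span(b,e) via R0 from cites(b,e)
round 1: derive span(d,f) via R0 from cites(d,f)
round 1: derive span(d,h) via R0 from cites(d,h)
round 1: derive span(e,a) via R0 from cites(e,a)
round 1: derive span(e,g) via R0 from cites(e,g)
round 1: derive span(e,i) via R0 from cites(e,i)
round 1: derive span(f,f) via R0 from cites(f,f)
round 1: derive span(g,i) via R0 from cites(g,i)
round 1: derive span(h,a) via R0 from cites(h,a)
round 1: derive span(i,b) via R0 from cites(i,b)
round 1: derive span(b,b) via R2 from cites(b,e), parent(e,b)
round 1: derive span(d,e) via R2 from cites(d,f), parent(f,e)
round 1: derive span(e,d) via R2 from cites(e,a), parent(a,d)
round 1: derive span(e,e) via R2 from cites(e,i), parent(i,e)
round 1: derive span(f,e) via R2 from cites(f,f), parent(f,e)
round 1: derive span(g,e) via R2 from cites(g,i), parent(i,e)
round 1: derive span(h,d) via R2 from cites(h,a), parent(a,d)
round 2: derive span(a,e) via R1 from span(a,d), span(d,e)
round 2: derive span(a,f) via R1 from span(a,d), span(d,f)
round 2: derive span(a,h) via R1 from span(a,d), span(d,h)
round 2: derive span(a,i) via R1 from span(a,g), span(g,i)
round 2: derive span(b,a) via R1 from span(b,e), span(e,a)
round 2: derive span(b,d) via R1 from span(b,e), span(e,d)
round 2: derive span(b,g) via R1 from span(b,e), span(e,g)
round 2: derive span(b,i) via R1 from span(b,e), span(e,i)
round 2: derive span(d,a) via R1 from span(d,e), span(e,a)
round 2: derive span(d,d) via R1 from span(d,e), span(e,d)
round 2: derive span(d,g) via R1 from span(d,e), span(e,g)
round 2: derive span(d,i) via R1 from span(d,e), span(e,i)
round 2: derive span(e,b) via R1 from span(e,i), span(i,b)
round 2: derive span(e,f) via R1 from span(e,d), span(d,f)
round 2: derive span(e,h) via R1 from span(e,d), span(d,h)
round 2: derive span(f,a) via R1 from span(f,e), span(e,a)
round 2: derive span(f,d) via R1 from span(f,e), span(e,d)
round 2: derive span(f,g) via R1 from span(f,e), span(e,g)
round 2: derive span(f,i) via R1 from span(f,e), span(e,i)
round 2: derive span(g,a) via R1 from span(g,e), span(e,a)
round 2: derive span(g,b) via R1 from span(g,i), span(i,b)
round 2: derive span(g,d) via R1 from span(g,e), span(e,d)
round 2: derive span(g,g) via R1 from span(g,e), span(e,g)
round 2: derive span(h,e) via R1 from span(h,d), span(d,e)
round 2: derive span(h,f) via R1 from span(h,d), span(d,f)
round 2: derive span(h,g) via R1 from span(h,a), span(a,g)
round 2: derive span(h,h) via R1 from span(h,d), span(d,h)
round 2: derive span(i,e) via R1 from span(i,b), span(b,e)
round 2: derive cover(a) via R3 from span(a,d), link(d)
round 2: derive cover(b) via R3 from span(b,b), link(b)
round 2: derive cover(d) via R3 from span(d,e), link(e)
round 2: derive cover(e) via R3 from span(e,a), link(a)
round 2: derive cover(f) via R3 from span(f,e), link(e)
round 2: derive cover(g) via R3 from span(g,e), link(e)
round 2: derive cover(h) via R3 from span(h,a), link(a)
round 2: derive cover(i) via R3 from span(i,b), link(b)
round 3: derive span(a,a) via R1 from span(a,d), span(d,a)
round 3: derive span(a,b) via R1 from span(a,e), span(e,b)
round 3: derive span(b,f) via R1 from span(b,a), span(a,f)
round 3: derive span(b,h) via R1 from span(b,a), span(a,h)
round 3: derive span(d,b) via R1 from span(d,e), span(e,b)
round 3: derive span(f,b) via R1 from span(f,e), span(e,b)
round 3: derive span(f,h) via R1 from span(f,a), span(a,h)
round 3: derive span(g,f) via R1 from span(g,a), span(a,f)
round 3: derive span(g,h) via R1 from span(g,a), span(a,h)
round 3: derive span(h,b) via R1 from span(h,e), span(e,b)
round 3: derive span(h,i) via R1 from span(h,a), span(a,i)
round 3: derive span(i,a) via R1 from span(i,b), span(b,a)
round 3: derive span(i,d) via R1 from span(i,b), span(b,d)
round 3: derive span(i,f) via R1 from span(i,e), span(e,f)
round 3: derive span(i,g) via R1 from span(i,b), span(b,g)
round 3: derive span(i,h) via R1 from span(i,e), span(e,h)
round 3: derive span(i,i) via R1 from span(i,b), span(b,i)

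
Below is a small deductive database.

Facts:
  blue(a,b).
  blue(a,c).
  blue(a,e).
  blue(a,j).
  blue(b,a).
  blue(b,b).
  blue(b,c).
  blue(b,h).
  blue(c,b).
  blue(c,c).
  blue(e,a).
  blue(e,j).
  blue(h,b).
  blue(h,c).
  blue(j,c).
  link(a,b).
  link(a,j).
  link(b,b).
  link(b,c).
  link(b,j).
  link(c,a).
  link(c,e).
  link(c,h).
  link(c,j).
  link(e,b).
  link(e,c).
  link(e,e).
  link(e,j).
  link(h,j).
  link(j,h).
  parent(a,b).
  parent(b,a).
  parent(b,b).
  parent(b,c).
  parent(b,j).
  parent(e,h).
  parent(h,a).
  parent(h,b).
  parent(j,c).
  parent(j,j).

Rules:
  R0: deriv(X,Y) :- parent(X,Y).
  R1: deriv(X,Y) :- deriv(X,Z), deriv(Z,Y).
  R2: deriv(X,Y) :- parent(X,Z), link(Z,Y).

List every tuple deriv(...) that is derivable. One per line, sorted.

deriv(a,a)
deriv(a,b)
deriv(a,c)
deriv(a,e)
deriv(a,h)
deriv(a,j)
deriv(b,a)
deriv(b,b)
deriv(b,c)
deriv(b,e)
deriv(b,h)
deriv(b,j)
deriv(e,a)
deriv(e,b)
deriv(e,c)
deriv(e,e)
deriv(e,h)
deriv(e,j)
deriv(h,a)
deriv(h,b)
deriv(h,c)
deriv(h,e)
deriv(h,h)
deriv(h,j)
deriv(j,a)
deriv(j,b)
deriv(j,c)
deriv(j,e)
deriv(j,h)
deriv(j,j)

round 1: derive deriv(a,b) via R0 from parent(a,b)
round 1: derive deriv(b,a) via R0 from parent(b,a)
round 1: derive deriv(b,b) via R0 from parent(b,b)
round 1: derive deriv(b,c) via R0 from parent(b,c)
round 1: derive deriv(b,j) via R0 from parent(b,j)
round 1: derive deriv(e,h) via R0 from parent(e,h)
round 1: derive deriv(h,a) via R0 from parent(h,a)
round 1: derive deriv(h,b) via R0 from parent(h,b)
round 1: derive deriv(j,c) via R0 from parent(j,c)
round 1: derive deriv(j,j) via R0 from parent(j,j)
round 1: derive deriv(a,c) via R2 from parent(a,b), link(b,c)
round 1: derive deriv(a,j) via R2 from parent(a,b), link(b,j)
round 1: derive deriv(b,e) via R2 from parent(b,c), link(c,e)
round 1: derive deriv(b,h) via R2 from parent(b,c), link(c,h)
round 1: derive deriv(e,j) via R2 from parent(e,h), link(h,j)
round 1: derive deriv(h,c) via R2 from parent(h,b), link(b,c)
round 1: derive deriv(h,j) via R2 from parent(h,a), link(a,j)
round 1: derive deriv(j,a) via R2 from parent(j,c), link(c,a)
round 1: derive deriv(j,e) via R2 from parent(j,c), link(c,e)
round 1: derive deriv(j,h) via R2 from parent(j,c), link(c,h)
round 2: derive deriv(a,a) via R1 from deriv(a,b), deriv(b,a)
round 2: derive deriv(a,e) via R1 from deriv(a,b), deriv(b,e)
round 2: derive deriv(a,h) via R1 from deriv(a,b), deriv(b,h)
round 2: derive deriv(e,a) via R1 from deriv(e,h), deriv(h,a)
round 2: derive deriv(e,b) via R1 from deriv(e,h), deriv(h,b)
round 2: derive deriv(e,c) via R1 from deriv(e,h), deriv(h,c)
round 2: derive deriv(e,e) via R1 from deriv(e,j), deriv(j,e)
round 2: derive deriv(h,e) via R1 from deriv(h,b), deriv(b,e)
round 2: derive deriv(h,h) via R1 from deriv(h,b), deriv(b,h)
round 2: derive deriv(j,b) via R1 from deriv(j,a), deriv(a,b)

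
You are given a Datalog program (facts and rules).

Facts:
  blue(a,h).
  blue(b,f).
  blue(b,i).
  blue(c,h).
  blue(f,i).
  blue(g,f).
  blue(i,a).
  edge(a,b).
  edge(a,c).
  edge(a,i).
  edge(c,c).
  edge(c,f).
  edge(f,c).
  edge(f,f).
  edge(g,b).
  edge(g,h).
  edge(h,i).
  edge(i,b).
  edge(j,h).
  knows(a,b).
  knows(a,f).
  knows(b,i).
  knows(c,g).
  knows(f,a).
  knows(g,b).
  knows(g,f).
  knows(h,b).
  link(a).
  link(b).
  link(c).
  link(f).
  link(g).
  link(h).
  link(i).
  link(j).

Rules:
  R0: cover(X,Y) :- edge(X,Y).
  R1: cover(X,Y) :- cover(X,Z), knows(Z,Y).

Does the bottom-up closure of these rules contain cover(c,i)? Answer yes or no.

yes

round 1: derive cover(a,b) via R0 from edge(a,b)
round 1: derive cover(a,c) via R0 from edge(a,c)
round 1: derive cover(a,i) via R0 from edge(a,i)
round 1: derive cover(c,c) via R0 from edge(c,c)
round 1: derive cover(c,f) via R0 from edge(c,f)
round 1: derive cover(f,c) via R0 from edge(f,c)
round 1: derive cover(f,f) via R0 from edge(f,f)
round 1: derive cover(g,b) via R0 from edge(g,b)
round 1: derive cover(g,h) via R0 from edge(g,h)
round 1: derive cover(h,i) via R0 from edge(h,i)
round 1: derive cover(i,b) via R0 from edge(i,b)
round 1: derive cover(j,h) via R0 from edge(j,h)
round 2: derive cover(a,g) via R1 from cover(a,c), knows(c,g)
round 2: derive cover(c,a) via R1 from cover(c,f), knows(f,a)
round 2: derive cover(c,g) via R1 from cover(c,c), knows(c,g)
round 2: derive cover(f,a) via R1 from cover(f,f), knows(f,a)
round 2: derive cover(f,g) via R1 from cover(f,c), knows(c,g)
round 2: derive cover(g,i) via R1 from cover(g,b), knows(b,i)
round 2: derive cover(i,i) via R1 from cover(i,b), knows(b,i)
round 2: derive cover(j,b) via R1 from cover(j,h), knows(h,b)
round 3: derive cover(a,f) via R1 from cover(a,g), knows(g,f)
round 3: derive cover(c,b) via R1 from cover(c,a), knows(a,b)
round 3: derive cover(f,b) via R1 from cover(f,a), knows(a,b)
round 3: derive cover(j,i) via R1 from cover(j,b), knows(b,i)
round 4: derive cover(a,a) via R1 from cover(a,f), knows(f,a)
round 4: derive cover(c,i) via R1 from cover(c,b), knows(b,i)
round 4: derive cover(f,i) via R1 from cover(f,b), knows(b,i)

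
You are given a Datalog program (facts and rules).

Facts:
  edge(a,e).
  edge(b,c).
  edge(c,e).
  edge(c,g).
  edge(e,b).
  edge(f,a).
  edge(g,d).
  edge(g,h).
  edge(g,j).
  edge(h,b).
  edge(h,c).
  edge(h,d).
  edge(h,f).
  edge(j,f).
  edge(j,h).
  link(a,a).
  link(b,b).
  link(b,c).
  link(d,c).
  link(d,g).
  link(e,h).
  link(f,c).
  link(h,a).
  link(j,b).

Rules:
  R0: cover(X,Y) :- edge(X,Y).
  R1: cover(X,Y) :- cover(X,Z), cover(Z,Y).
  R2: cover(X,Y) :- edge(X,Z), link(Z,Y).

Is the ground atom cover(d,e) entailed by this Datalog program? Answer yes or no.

no

round 1: derive cover(a,e) via R0 from edge(a,e)
round 1: derive cover(b,c) via R0 from edge(b,c)
round 1: derive cover(c,e) via R0 from edge(c,e)
round 1: derive cover(c,g) via R0 from edge(c,g)
round 1: derive cover(e,b) via R0 from edge(e,b)
round 1: derive cover(f,a) via R0 from edge(f,a)
round 1: derive cover(g,d) via R0 from edge(g,d)
round 1: derive cover(g,h) via R0 from edge(g,h)
round 1: derive cover(g,j) via R0 from edge(g,j)
round 1: derive cover(h,b) via R0 from edge(h,b)
round 1: derive cover(h,c) via R0 from edge(h,c)
round 1: derive cover(h,d) via R0 from edge(h,d)
round 1: derive cover(h,f) via R0 from edge(h,f)
round 1: derive cover(j,f) via R0 from edge(j,f)
round 1: derive cover(j,h) via R0 from edge(j,h)
round 1: derive cover(a,h) via R2 from edge(a,e), link(e,h)
round 1: derive cover(c,h) via R2 from edge(c,e), link(e,h)
round 1: derive cover(e,c) via R2 from edge(e,b), link(b,c)
round 1: derive cover(g,a) via R2 from edge(g,h), link(h,a)
round 1: derive cover(g,b) via R2 from edge(g,j), link(j,b)
round 1: derive cover(g,c) via R2 from edge(g,d), link(d,c)
round 1: derive cover(g,g) via R2 from edge(g,d), link(d,g)
round 1: derive cover(h,g) via R2 from edge(h,d), link(d,g)
round 1: derive cover(j,a) via R2 from edge(j,h), link(h,a)
round 1: derive cover(j,c) via R2 from edge(j,f), link(f,c)
round 2: derive cover(a,b) via R1 from cover(a,e), cover(e,b)
round 2: derive cover(a,c) via R1 from cover(a,e), cover(e,c)
round 2: derive cover(a,d) via R1 from cover(a,h), cover(h,d)
round 2: derive cover(a,f) via R1 from cover(a,h), cover(h,f)
round 2: derive cover(a,g) via R1 from cover(a,h), cover(h,g)
round 2: derive cover(b,e) via R1 from cover(b,c), cover(c,e)
round 2: derive cover(b,g) via R1 from cover(b,c), cover(c,g)
round 2: derive cover(b,h) via R1 from cover(b,c), cover(c,h)
round 2: derive cover(c,a) via R1 from cover(c,g), cover(g,a)
round 2: derive cover(c,b) via R1 from cover(c,e), cover(e,b)
round 2: derive cover(c,c) via R1 from cover(c,e), cover(e,c)
round 2: derive cover(c,d) via R1 from cover(c,g), cover(g,d)
round 2: derive cover(c,f) via R1 from cover(c,h), cover(h,f)
round 2: derive cover(c,j) via R1 from cover(c,g), cover(g,j)
round 2: derive cover(e,e) via R1 from cover(e,c), cover(c,e)
round 2: derive cover(e,g) via R1 from cover(e,c), cover(c,g)
round 2: derive cover(e,h) via R1 from cover(e,c), cover(c,h)
round 2: derive cover(f,e) via R1 from cover(f,a), cover(a,e)
round 2: derive cover(f,h) via R1 from cover(f,a), cover(a,h)
round 2: derive cover(g,e) via R1 from cover(g,a), cover(a,e)
round 2: derive cover(g,f) via R1 from cover(g,h), cover(h,f)
round 2: derive cover(h,a) via R1 from cover(h,f), cover(f,a)
round 2: derive cover(h,e) via R1 from cover(h,c), cover(c,e)
round 2: derive cover(h,h) via R1 from cover(h,c), cover(c,h)
round 2: derive cover(h,j) via R1 from cover(h,g), cover(g,j)
round 2: derive cover(j,b) via R1 from cover(j,h), cover(h,b)
round 2: derive cover(j,d) via R1 from cover(j,h), cover(h,d)
round 2: derive cover(j,e) via R1 from cover(j,a), cover(a,e)
round 2: derive cover(j,g) via R1 from cover(j,c), cover(c,g)
round 3: derive cover(a,a) via R1 from cover(a,c), cover(c,a)
round 3: derive cover(a,j) via R1 from cover(a,c), cover(c,j)
round 3: derive cover(b,a) via R1 from cover(b,c), cover(c,a)
round 3: derive cover(b,b) via R1 from cover(b,c), cover(c,b)
round 3: derive cover(b,d) via R1 from cover(b,c), cover(c,d)
round 3: derive cover(b,f) via R1 from cover(b,c), cover(c,f)
round 3: derive cover(b,j) via R1 from cover(b,c), cover(c,j)
round 3: derive cover(e,a) via R1 from cover(e,c), cover(c,a)
round 3: derive cover(e,d) via R1 from cover(e,c), cover(c,d)
round 3: derive cover(e,f) via R1 from cover(e,c), cover(c,f)
round 3: derive cover(e,j) via R1 from cover(e,c), cover(c,j)
round 3: derive cover(f,b) via R1 from cover(f,a), cover(a,b)
round 3: derive cover(f,c) via R1 from cover(f,a), cover(a,c)
round 3: derive cover(f,d) via R1 from cover(f,a), cover(a,d)
round 3: derive cover(f,f) via R1 from cover(f,a), cover(a,f)
round 3: derive cover(f,g) via R1 from cover(f,a), cover(a,g)
round 3: derive cover(f,j) via R1 from cover(f,h), cover(h,j)
round 3: derive cover(j,j) via R1 from cover(j,c), cover(c,j)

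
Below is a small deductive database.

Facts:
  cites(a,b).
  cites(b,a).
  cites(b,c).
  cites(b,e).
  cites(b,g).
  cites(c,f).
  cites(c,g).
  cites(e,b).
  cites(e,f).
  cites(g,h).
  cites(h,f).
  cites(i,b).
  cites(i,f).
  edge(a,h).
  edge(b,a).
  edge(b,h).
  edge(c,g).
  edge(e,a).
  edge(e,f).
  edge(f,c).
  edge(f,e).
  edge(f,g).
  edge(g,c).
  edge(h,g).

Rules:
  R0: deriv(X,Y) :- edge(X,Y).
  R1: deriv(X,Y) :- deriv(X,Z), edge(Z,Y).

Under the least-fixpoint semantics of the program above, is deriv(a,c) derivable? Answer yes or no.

round 1: derive deriv(a,h) via R0 from edge(a,h)
round 1: derive deriv(b,a) via R0 from edge(b,a)
round 1: derive deriv(b,h) via R0 from edge(b,h)
round 1: derive deriv(c,g) via R0 from edge(c,g)
round 1: derive deriv(e,a) via R0 from edge(e,a)
round 1: derive deriv(e,f) via R0 from edge(e,f)
round 1: derive deriv(f,c) via R0 from edge(f,c)
round 1: derive deriv(f,e) via R0 from edge(f,e)
round 1: derive deriv(f,g) via R0 from edge(f,g)
round 1: derive deriv(g,c) via R0 from edge(g,c)
round 1: derive deriv(h,g) via R0 from edge(h,g)
round 2: derive deriv(a,g) via R1 from deriv(a,h), edge(h,g)
round 2: derive deriv(b,g) via R1 from deriv(b,h), edge(h,g)
round 2: derive deriv(c,c) via R1 from deriv(c,g), edge(g,c)
round 2: derive deriv(e,c) via R1 from deriv(e,f), edge(f,c)
round 2: derive deriv(e,e) via R1 from deriv(e,f), edge(f,e)
round 2: derive deriv(e,g) via R1 from deriv(e,f), edge(f,g)
round 2: derive deriv(e,h) via R1 from deriv(e,a), edge(a,h)
round 2: derive deriv(f,a) via R1 from deriv(f,e), edge(e,a)
round 2: derive deriv(f,f) via R1 from deriv(f,e), edge(e,f)
round 2: derive deriv(g,g) via R1 from deriv(g,c), edge(c,g)
round 2: derive deriv(h,c) via R1 from deriv(h,g), edge(g,c)
round 3: derive deriv(a,c) via R1 from deriv(a,g), edge(g,c)
round 3: derive deriv(b,c) via R1 from deriv(b,g), edge(g,c)
round 3: derive deriv(f,h) via R1 from deriv(f,a), edge(a,h)

yes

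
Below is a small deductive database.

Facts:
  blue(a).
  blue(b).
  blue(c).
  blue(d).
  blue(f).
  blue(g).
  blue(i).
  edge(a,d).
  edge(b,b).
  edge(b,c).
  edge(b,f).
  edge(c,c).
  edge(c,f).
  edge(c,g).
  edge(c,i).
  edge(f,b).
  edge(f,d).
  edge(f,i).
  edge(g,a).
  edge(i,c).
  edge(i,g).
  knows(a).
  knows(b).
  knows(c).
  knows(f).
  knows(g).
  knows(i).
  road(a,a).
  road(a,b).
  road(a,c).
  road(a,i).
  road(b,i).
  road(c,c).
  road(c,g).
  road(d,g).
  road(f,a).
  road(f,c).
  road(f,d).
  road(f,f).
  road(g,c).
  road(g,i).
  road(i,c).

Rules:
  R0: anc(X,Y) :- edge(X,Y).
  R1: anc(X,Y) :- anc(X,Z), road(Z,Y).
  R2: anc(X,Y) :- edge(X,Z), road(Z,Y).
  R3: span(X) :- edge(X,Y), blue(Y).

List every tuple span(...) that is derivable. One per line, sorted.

round 1: derive span(a) via R3 from edge(a,d), blue(d)
round 1: derive span(b) via R3 from edge(b,b), blue(b)
round 1: derive span(c) via R3 from edge(c,c), blue(c)
round 1: derive span(f) via R3 from edge(f,b), blue(b)
round 1: derive span(g) via R3 from edge(g,a), blue(a)
round 1: derive span(i) via R3 from edge(i,c), blue(c)

span(a)
span(b)
span(c)
span(f)
span(g)
span(i)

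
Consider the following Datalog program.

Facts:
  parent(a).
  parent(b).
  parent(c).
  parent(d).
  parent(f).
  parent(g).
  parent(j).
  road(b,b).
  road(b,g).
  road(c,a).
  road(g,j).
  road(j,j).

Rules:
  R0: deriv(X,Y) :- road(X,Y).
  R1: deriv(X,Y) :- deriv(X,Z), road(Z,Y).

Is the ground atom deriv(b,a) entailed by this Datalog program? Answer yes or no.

round 1: derive deriv(b,b) via R0 from road(b,b)
round 1: derive deriv(b,g) via R0 from road(b,g)
round 1: derive deriv(c,a) via R0 from road(c,a)
round 1: derive deriv(g,j) via R0 from road(g,j)
round 1: derive deriv(j,j) via R0 from road(j,j)
round 2: derive deriv(b,j) via R1 from deriv(b,g), road(g,j)

no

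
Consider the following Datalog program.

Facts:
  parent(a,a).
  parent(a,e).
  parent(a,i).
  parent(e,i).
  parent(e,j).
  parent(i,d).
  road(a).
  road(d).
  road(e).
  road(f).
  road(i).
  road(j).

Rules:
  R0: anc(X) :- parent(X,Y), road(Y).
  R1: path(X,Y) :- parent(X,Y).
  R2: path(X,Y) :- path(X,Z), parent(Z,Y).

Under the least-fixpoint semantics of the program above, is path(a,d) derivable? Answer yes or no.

yes

round 1: derive path(a,a) via R1 from parent(a,a)
round 1: derive path(a,e) via R1 from parent(a,e)
round 1: derive path(a,i) via R1 from parent(a,i)
round 1: derive path(e,i) via R1 from parent(e,i)
round 1: derive path(e,j) via R1 from parent(e,j)
round 1: derive path(i,d) via R1 from parent(i,d)
round 2: derive path(a,d) via R2 from path(a,i), parent(i,d)
round 2: derive path(a,j) via R2 from path(a,e), parent(e,j)
round 2: derive path(e,d) via R2 from path(e,i), parent(i,d)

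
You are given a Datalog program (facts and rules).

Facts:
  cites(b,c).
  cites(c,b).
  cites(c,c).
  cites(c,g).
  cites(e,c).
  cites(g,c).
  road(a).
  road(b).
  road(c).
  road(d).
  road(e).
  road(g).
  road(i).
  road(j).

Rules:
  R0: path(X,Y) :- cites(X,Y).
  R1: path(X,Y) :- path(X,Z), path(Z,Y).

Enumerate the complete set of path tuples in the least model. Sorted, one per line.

round 1: derive path(b,c) via R0 from cites(b,c)
round 1: derive path(c,b) via R0 from cites(c,b)
round 1: derive path(c,c) via R0 from cites(c,c)
round 1: derive path(c,g) via R0 from cites(c,g)
round 1: derive path(e,c) via R0 from cites(e,c)
round 1: derive path(g,c) via R0 from cites(g,c)
round 2: derive path(b,b) via R1 from path(b,c), path(c,b)
round 2: derive path(b,g) via R1 from path(b,c), path(c,g)
round 2: derive path(e,b) via R1 from path(e,c), path(c,b)
round 2: derive path(e,g) via R1 from path(e,c), path(c,g)
round 2: derive path(g,b) via R1 from path(g,c), path(c,b)
round 2: derive path(g,g) via R1 from path(g,c), path(c,g)

path(b,b)
path(b,c)
path(b,g)
path(c,b)
path(c,c)
path(c,g)
path(e,b)
path(e,c)
path(e,g)
path(g,b)
path(g,c)
path(g,g)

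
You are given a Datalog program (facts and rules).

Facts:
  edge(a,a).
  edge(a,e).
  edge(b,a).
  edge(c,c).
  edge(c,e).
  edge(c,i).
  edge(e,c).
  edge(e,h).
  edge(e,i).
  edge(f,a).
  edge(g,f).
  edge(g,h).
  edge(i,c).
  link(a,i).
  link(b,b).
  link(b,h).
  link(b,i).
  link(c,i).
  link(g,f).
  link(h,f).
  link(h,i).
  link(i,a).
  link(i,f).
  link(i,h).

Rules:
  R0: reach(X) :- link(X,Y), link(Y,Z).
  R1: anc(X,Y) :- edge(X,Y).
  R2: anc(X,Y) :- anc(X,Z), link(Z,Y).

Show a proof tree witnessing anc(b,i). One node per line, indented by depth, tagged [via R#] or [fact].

anc(b,i)  [via R2]
  anc(b,a)  [via R1]
    edge(b,a)  [fact]
  link(a,i)  [fact]

round 1: derive anc(a,a) via R1 from edge(a,a)
round 1: derive anc(a,e) via R1 from edge(a,e)
round 1: derive anc(b,a) via R1 from edge(b,a)
round 1: derive anc(c,c) via R1 from edge(c,c)
round 1: derive anc(c,e) via R1 from edge(c,e)
round 1: derive anc(c,i) via R1 from edge(c,i)
round 1: derive anc(e,c) via R1 from edge(e,c)
round 1: derive anc(e,h) via R1 from edge(e,h)
round 1: derive anc(e,i) via R1 from edge(e,i)
round 1: derive anc(f,a) via R1 from edge(f,a)
round 1: derive anc(g,f) via R1 from edge(g,f)
round 1: derive anc(g,h) via R1 from edge(g,h)
round 1: derive anc(i,c) via R1 from edge(i,c)
round 2: derive anc(a,i) via R2 from anc(a,a), link(a,i)
round 2: derive anc(b,i) via R2 from anc(b,a), link(a,i)
round 2: derive anc(c,a) via R2 from anc(c,i), link(i,a)
round 2: derive anc(c,f) via R2 from anc(c,i), link(i,f)
round 2: derive anc(c,h) via R2 from anc(c,i), link(i,h)
round 2: derive anc(e,a) via R2 from anc(e,i), link(i,a)
round 2: derive anc(e,f) via R2 from anc(e,h), link(h,f)
round 2: derive anc(f,i) via R2 from anc(f,a), link(a,i)
round 2: derive anc(g,i) via R2 from anc(g,h), link(h,i)
round 2: derive anc(i,i) via R2 from anc(i,c), link(c,i)
round 3: derive anc(a,f) via R2 from anc(a,i), link(i,f)
round 3: derive anc(a,h) via R2 from anc(a,i), link(i,h)
round 3: derive anc(b,f) via R2 from anc(b,i), link(i,f)
round 3: derive anc(b,h) via R2 from anc(b,i), link(i,h)
round 3: derive anc(f,f) via R2 from anc(f,i), link(i,f)
round 3: derive anc(f,h) via R2 from anc(f,i), link(i,h)
round 3: derive anc(g,a) via R2 from anc(g,i), link(i,a)
round 3: derive anc(i,a) via R2 from anc(i,i), link(i,a)
round 3: derive anc(i,f) via R2 from anc(i,i), link(i,f)
round 3: derive anc(i,h) via R2 from anc(i,i), link(i,h)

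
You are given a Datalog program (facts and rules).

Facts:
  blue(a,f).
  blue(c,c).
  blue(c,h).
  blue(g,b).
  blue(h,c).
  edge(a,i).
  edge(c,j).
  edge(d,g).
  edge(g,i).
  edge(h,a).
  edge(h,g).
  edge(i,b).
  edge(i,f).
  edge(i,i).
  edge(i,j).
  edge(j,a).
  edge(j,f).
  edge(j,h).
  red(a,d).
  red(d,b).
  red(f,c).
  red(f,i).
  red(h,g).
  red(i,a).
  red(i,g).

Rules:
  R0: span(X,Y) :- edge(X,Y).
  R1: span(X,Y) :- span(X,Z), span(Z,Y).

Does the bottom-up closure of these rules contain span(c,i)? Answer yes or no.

round 1: derive span(a,i) via R0 from edge(a,i)
round 1: derive span(c,j) via R0 from edge(c,j)
round 1: derive span(d,g) via R0 from edge(d,g)
round 1: derive span(g,i) via R0 from edge(g,i)
round 1: derive span(h,a) via R0 from edge(h,a)
round 1: derive span(h,g) via R0 from edge(h,g)
round 1: derive span(i,b) via R0 from edge(i,b)
round 1: derive span(i,f) via R0 from edge(i,f)
round 1: derive span(i,i) via R0 from edge(i,i)
round 1: derive span(i,j) via R0 from edge(i,j)
round 1: derive span(j,a) via R0 from edge(j,a)
round 1: derive span(j,f) via R0 from edge(j,f)
round 1: derive span(j,h) via R0 from edge(j,h)
round 2: derive span(a,b) via R1 from span(a,i), span(i,b)
round 2: derive span(a,f) via R1 from span(a,i), span(i,f)
round 2: derive span(a,j) via R1 from span(a,i), span(i,j)
round 2: derive span(c,a) via R1 from span(c,j), span(j,a)
round 2: derive span(c,f) via R1 from span(c,j), span(j,f)
round 2: derive span(c,h) via R1 from span(c,j), span(j,h)
round 2: derive span(d,i) via R1 from span(d,g), span(g,i)
round 2: derive span(g,b) via R1 from span(g,i), span(i,b)
round 2: derive span(g,f) via R1 from span(g,i), span(i,f)
round 2: derive span(g,j) via R1 from span(g,i), span(i,j)
round 2: derive span(h,i) via R1 from span(h,a), span(a,i)
round 2: derive span(i,a) via R1 from span(i,j), span(j,a)
round 2: derive span(i,h) via R1 from span(i,j), span(j,h)
round 2: derive span(j,g) via R1 from span(j,h), span(h,g)
round 2: derive span(j,i) via R1 from span(j,a), span(a,i)
round 3: derive span(a,a) via R1 from span(a,i), span(i,a)
round 3: derive span(a,g) via R1 from span(a,j), span(j,g)
round 3: derive span(a,h) via R1 from span(a,i), span(i,h)
round 3: derive span(c,b) via R1 from span(c,a), span(a,b)
round 3: derive span(c,g) via R1 from span(c,h), span(h,g)
round 3: derive span(c,i) via R1 from span(c,a), span(a,i)
round 3: derive span(d,a) via R1 from span(d,i), span(i,a)
round 3: derive span(d,b) via R1 from span(d,g), span(g,b)
round 3: derive span(d,f) via R1 from span(d,g), span(g,f)
round 3: derive span(d,h) via R1 from span(d,i), span(i,h)
round 3: derive span(d,j) via R1 from span(d,g), span(g,j)
round 3: derive span(g,a) via R1 from span(g,i), span(i,a)
round 3: derive span(g,g) via R1 from span(g,j), span(j,g)
round 3: derive span(g,h) via R1 from span(g,i), span(i,h)
round 3: derive span(h,b) via R1 from span(h,a), span(a,b)
round 3: derive span(h,f) via R1 from span(h,a), span(a,f)
round 3: derive span(h,h) via R1 from span(h,i), span(i,h)
round 3: derive span(h,j) via R1 from span(h,a), span(a,j)
round 3: derive span(i,g) via R1 from span(i,h), span(h,g)
round 3: derive span(j,b) via R1 from span(j,a), span(a,b)
round 3: derive span(j,j) via R1 from span(j,a), span(a,j)

yes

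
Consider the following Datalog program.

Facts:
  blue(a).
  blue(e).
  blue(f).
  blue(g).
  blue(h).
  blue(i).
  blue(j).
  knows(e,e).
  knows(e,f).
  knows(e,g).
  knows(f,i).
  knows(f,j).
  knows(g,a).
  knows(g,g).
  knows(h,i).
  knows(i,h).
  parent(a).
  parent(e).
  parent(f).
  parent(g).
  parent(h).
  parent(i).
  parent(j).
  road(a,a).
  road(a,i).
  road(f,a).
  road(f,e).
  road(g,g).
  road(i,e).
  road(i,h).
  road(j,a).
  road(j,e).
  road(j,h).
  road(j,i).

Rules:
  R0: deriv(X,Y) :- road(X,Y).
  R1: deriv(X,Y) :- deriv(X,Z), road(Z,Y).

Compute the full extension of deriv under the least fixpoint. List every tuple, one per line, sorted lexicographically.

round 1: derive deriv(a,a) via R0 from road(a,a)
round 1: derive deriv(a,i) via R0 from road(a,i)
round 1: derive deriv(f,a) via R0 from road(f,a)
round 1: derive deriv(f,e) via R0 from road(f,e)
round 1: derive deriv(g,g) via R0 from road(g,g)
round 1: derive deriv(i,e) via R0 from road(i,e)
round 1: derive deriv(i,h) via R0 from road(i,h)
round 1: derive deriv(j,a) via R0 from road(j,a)
round 1: derive deriv(j,e) via R0 from road(j,e)
round 1: derive deriv(j,h) via R0 from road(j,h)
round 1: derive deriv(j,i) via R0 from road(j,i)
round 2: derive deriv(a,e) via R1 from deriv(a,i), road(i,e)
round 2: derive deriv(a,h) via R1 from deriv(a,i), road(i,h)
round 2: derive deriv(f,i) via R1 from deriv(f,a), road(a,i)
round 3: derive deriv(f,h) via R1 from deriv(f,i), road(i,h)

deriv(a,a)
deriv(a,e)
deriv(a,h)
deriv(a,i)
deriv(f,a)
deriv(f,e)
deriv(f,h)
deriv(f,i)
deriv(g,g)
deriv(i,e)
deriv(i,h)
deriv(j,a)
deriv(j,e)
deriv(j,h)
deriv(j,i)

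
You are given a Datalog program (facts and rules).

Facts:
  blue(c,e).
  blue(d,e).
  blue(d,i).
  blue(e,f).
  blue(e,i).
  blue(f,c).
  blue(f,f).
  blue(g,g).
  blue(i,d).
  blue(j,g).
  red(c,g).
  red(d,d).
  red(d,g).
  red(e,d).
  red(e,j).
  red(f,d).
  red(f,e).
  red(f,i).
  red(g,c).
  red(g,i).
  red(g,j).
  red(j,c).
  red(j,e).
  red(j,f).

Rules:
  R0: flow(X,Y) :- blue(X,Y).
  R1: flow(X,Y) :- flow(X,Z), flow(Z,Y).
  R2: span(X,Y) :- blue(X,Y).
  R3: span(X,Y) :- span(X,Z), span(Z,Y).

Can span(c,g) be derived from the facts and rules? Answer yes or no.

round 1: derive span(c,e) via R2 from blue(c,e)
round 1: derive span(d,e) via R2 from blue(d,e)
round 1: derive span(d,i) via R2 from blue(d,i)
round 1: derive span(e,f) via R2 from blue(e,f)
round 1: derive span(e,i) via R2 from blue(e,i)
round 1: derive span(f,c) via R2 from blue(f,c)
round 1: derive span(f,f) via R2 from blue(f,f)
round 1: derive span(g,g) via R2 from blue(g,g)
round 1: derive span(i,d) via R2 from blue(i,d)
round 1: derive span(j,g) via R2 from blue(j,g)
round 2: derive span(c,f) via R3 from span(c,e), span(e,f)
round 2: derive span(c,i) via R3 from span(c,e), span(e,i)
round 2: derive span(d,d) via R3 from span(d,i), span(i,d)
round 2: derive span(d,f) via R3 from span(d,e), span(e,f)
round 2: derive span(e,c) via R3 from span(e,f), span(f,c)
round 2: derive span(e,d) via R3 from span(e,i), span(i,d)
round 2: derive span(f,e) via R3 from span(f,c), span(c,e)
round 2: derive span(i,e) via R3 from span(i,d), span(d,e)
round 2: derive span(i,i) via R3 from span(i,d), span(d,i)
round 3: derive span(c,c) via R3 from span(c,e), span(e,c)
round 3: derive span(c,d) via R3 from span(c,e), span(e,d)
round 3: derive span(d,c) via R3 from span(d,e), span(e,c)
round 3: derive span(e,e) via R3 from span(e,c), span(c,e)
round 3: derive span(f,d) via R3 from span(f,e), span(e,d)
round 3: derive span(f,i) via R3 from span(f,c), span(c,i)
round 3: derive span(i,c) via R3 from span(i,e), span(e,c)
round 3: derive span(i,f) via R3 from span(i,d), span(d,f)

no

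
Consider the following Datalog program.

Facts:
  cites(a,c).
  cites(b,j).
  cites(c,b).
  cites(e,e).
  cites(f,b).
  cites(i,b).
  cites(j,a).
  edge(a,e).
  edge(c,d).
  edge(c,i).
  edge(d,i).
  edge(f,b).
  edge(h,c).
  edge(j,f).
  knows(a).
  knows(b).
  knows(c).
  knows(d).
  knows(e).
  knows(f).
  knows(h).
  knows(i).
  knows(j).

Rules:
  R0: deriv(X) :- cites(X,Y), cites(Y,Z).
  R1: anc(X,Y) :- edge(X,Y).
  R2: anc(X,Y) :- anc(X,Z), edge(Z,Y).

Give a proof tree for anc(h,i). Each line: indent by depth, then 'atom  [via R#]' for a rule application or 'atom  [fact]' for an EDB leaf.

anc(h,i)  [via R2]
  anc(h,c)  [via R1]
    edge(h,c)  [fact]
  edge(c,i)  [fact]

round 1: derive anc(a,e) via R1 from edge(a,e)
round 1: derive anc(c,d) via R1 from edge(c,d)
round 1: derive anc(c,i) via R1 from edge(c,i)
round 1: derive anc(d,i) via R1 from edge(d,i)
round 1: derive anc(f,b) via R1 from edge(f,b)
round 1: derive anc(h,c) via R1 from edge(h,c)
round 1: derive anc(j,f) via R1 from edge(j,f)
round 2: derive anc(h,d) via R2 from anc(h,c), edge(c,d)
round 2: derive anc(h,i) via R2 from anc(h,c), edge(c,i)
round 2: derive anc(j,b) via R2 from anc(j,f), edge(f,b)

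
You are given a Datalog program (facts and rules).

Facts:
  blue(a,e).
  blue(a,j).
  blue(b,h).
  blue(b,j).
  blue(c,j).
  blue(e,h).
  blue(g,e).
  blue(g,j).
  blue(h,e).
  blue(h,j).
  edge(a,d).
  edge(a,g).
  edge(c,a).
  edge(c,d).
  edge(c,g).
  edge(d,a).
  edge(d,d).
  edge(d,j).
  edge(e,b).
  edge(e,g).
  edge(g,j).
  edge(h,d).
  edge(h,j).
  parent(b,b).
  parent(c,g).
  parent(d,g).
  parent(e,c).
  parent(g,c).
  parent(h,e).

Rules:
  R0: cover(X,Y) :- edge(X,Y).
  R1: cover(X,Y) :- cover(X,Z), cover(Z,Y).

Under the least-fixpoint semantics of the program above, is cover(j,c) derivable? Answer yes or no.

round 1: derive cover(a,d) via R0 from edge(a,d)
round 1: derive cover(a,g) via R0 from edge(a,g)
round 1: derive cover(c,a) via R0 from edge(c,a)
round 1: derive cover(c,d) via R0 from edge(c,d)
round 1: derive cover(c,g) via R0 from edge(c,g)
round 1: derive cover(d,a) via R0 from edge(d,a)
round 1: derive cover(d,d) via R0 from edge(d,d)
round 1: derive cover(d,j) via R0 from edge(d,j)
round 1: derive cover(e,b) via R0 from edge(e,b)
round 1: derive cover(e,g) via R0 from edge(e,g)
round 1: derive cover(g,j) via R0 from edge(g,j)
round 1: derive cover(h,d) via R0 from edge(h,d)
round 1: derive cover(h,j) via R0 from edge(h,j)
round 2: derive cover(a,a) via R1 from cover(a,d), cover(d,a)
round 2: derive cover(a,j) via R1 from cover(a,d), cover(d,j)
round 2: derive cover(c,j) via R1 from cover(c,d), cover(d,j)
round 2: derive cover(d,g) via R1 from cover(d,a), cover(a,g)
round 2: derive cover(e,j) via R1 from cover(e,g), cover(g,j)
round 2: derive cover(h,a) via R1 from cover(h,d), cover(d,a)
round 3: derive cover(h,g) via R1 from cover(h,a), cover(a,g)

no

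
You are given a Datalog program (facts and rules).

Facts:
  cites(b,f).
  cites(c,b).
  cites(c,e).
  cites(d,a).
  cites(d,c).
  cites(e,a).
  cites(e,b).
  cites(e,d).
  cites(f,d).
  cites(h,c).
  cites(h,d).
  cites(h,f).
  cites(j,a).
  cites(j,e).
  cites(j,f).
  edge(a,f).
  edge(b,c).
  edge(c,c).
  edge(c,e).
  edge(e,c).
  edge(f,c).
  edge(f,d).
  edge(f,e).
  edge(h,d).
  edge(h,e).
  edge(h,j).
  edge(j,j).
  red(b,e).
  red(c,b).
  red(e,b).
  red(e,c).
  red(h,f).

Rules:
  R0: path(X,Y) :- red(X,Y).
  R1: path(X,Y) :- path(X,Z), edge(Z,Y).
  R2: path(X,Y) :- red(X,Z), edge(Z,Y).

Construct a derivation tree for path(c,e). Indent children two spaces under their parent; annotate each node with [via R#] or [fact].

path(c,e)  [via R1]
  path(c,c)  [via R2]
    red(c,b)  [fact]
    edge(b,c)  [fact]
  edge(c,e)  [fact]

round 1: derive path(b,e) via R0 from red(b,e)
round 1: derive path(c,b) via R0 from red(c,b)
round 1: derive path(e,b) via R0 from red(e,b)
round 1: derive path(e,c) via R0 from red(e,c)
round 1: derive path(h,f) via R0 from red(h,f)
round 1: derive path(b,c) via R2 from red(b,e), edge(e,c)
round 1: derive path(c,c) via R2 from red(c,b), edge(b,c)
round 1: derive path(e,e) via R2 from red(e,c), edge(c,e)
round 1: derive path(h,c) via R2 from red(h,f), edge(f,c)
round 1: derive path(h,d) via R2 from red(h,f), edge(f,d)
round 1: derive path(h,e) via R2 from red(h,f), edge(f,e)
round 2: derive path(c,e) via R1 from path(c,c), edge(c,e)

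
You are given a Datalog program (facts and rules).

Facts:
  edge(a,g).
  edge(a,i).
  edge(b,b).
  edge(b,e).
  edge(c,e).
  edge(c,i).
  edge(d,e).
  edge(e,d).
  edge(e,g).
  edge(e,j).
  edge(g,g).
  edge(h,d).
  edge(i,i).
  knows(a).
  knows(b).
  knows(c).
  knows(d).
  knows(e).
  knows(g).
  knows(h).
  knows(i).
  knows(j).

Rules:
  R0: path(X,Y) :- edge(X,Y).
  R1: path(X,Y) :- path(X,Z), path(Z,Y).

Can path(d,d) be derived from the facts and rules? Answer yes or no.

yes

round 1: derive path(a,g) via R0 from edge(a,g)
round 1: derive path(a,i) via R0 from edge(a,i)
round 1: derive path(b,b) via R0 from edge(b,b)
round 1: derive path(b,e) via R0 from edge(b,e)
round 1: derive path(c,e) via R0 from edge(c,e)
round 1: derive path(c,i) via R0 from edge(c,i)
round 1: derive path(d,e) via R0 from edge(d,e)
round 1: derive path(e,d) via R0 from edge(e,d)
round 1: derive path(e,g) via R0 from edge(e,g)
round 1: derive path(e,j) via R0 from edge(e,j)
round 1: derive path(g,g) via R0 from edge(g,g)
round 1: derive path(h,d) via R0 from edge(h,d)
round 1: derive path(i,i) via R0 from edge(i,i)
round 2: derive path(b,d) via R1 from path(b,e), path(e,d)
round 2: derive path(b,g) via R1 from path(b,e), path(e,g)
round 2: derive path(b,j) via R1 from path(b,e), path(e,j)
round 2: derive path(c,d) via R1 from path(c,e), path(e,d)
round 2: derive path(c,g) via R1 from path(c,e), path(e,g)
round 2: derive path(c,j) via R1 from path(c,e), path(e,j)
round 2: derive path(d,d) via R1 from path(d,e), path(e,d)
round 2: derive path(d,g) via R1 from path(d,e), path(e,g)
round 2: derive path(d,j) via R1 from path(d,e), path(e,j)
round 2: derive path(e,e) via R1 from path(e,d), path(d,e)
round 2: derive path(h,e) via R1 from path(h,d), path(d,e)
round 3: derive path(h,g) via R1 from path(h,d), path(d,g)
round 3: derive path(h,j) via R1 from path(h,d), path(d,j)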